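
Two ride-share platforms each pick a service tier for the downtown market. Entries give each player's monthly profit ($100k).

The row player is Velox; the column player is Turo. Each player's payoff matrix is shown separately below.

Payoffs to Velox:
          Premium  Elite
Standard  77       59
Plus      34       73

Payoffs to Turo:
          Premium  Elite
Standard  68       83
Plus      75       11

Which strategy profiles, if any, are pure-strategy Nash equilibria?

This game has no pure Nash equilibrium.

Velox against Premium: payoffs 77, 34 → best response Standard.
Velox against Elite: payoffs 59, 73 → best response Plus.
Turo against Standard: payoffs 68, 83 → best response Elite.
Turo against Plus: payoffs 75, 11 → best response Premium.
No profile is a mutual best response for all players.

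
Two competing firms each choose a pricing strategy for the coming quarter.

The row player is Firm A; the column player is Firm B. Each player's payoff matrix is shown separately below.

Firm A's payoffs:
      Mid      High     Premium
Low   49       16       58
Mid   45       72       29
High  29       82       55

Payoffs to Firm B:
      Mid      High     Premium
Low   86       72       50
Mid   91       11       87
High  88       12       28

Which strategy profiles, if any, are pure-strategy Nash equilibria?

Firm A against Mid: payoffs 49, 45, 29 → best response Low.
Firm A against High: payoffs 16, 72, 82 → best response High.
Firm A against Premium: payoffs 58, 29, 55 → best response Low.
Firm B against Low: payoffs 86, 72, 50 → best response Mid.
Firm B against Mid: payoffs 91, 11, 87 → best response Mid.
Firm B against High: payoffs 88, 12, 28 → best response Mid.
Mutual best responses: (Low, Mid).

Pure NE: (Low, Mid)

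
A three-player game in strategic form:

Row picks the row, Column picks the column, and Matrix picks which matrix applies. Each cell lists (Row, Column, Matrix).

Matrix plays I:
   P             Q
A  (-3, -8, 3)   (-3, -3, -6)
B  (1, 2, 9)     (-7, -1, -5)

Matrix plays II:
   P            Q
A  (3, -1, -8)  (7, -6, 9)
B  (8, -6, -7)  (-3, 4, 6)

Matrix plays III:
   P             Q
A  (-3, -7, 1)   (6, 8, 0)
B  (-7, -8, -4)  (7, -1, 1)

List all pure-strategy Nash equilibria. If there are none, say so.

The unique pure-strategy Nash equilibrium is (B, P, I).

Row against (P, I): payoffs -3, 1 → best response B.
Row against (P, II): payoffs 3, 8 → best response B.
Row against (P, III): payoffs -3, -7 → best response A.
Row against (Q, I): payoffs -3, -7 → best response A.
Row against (Q, II): payoffs 7, -3 → best response A.
Row against (Q, III): payoffs 6, 7 → best response B.
Column against (A, I): payoffs -8, -3 → best response Q.
Column against (A, II): payoffs -1, -6 → best response P.
Column against (A, III): payoffs -7, 8 → best response Q.
Column against (B, I): payoffs 2, -1 → best response P.
Column against (B, II): payoffs -6, 4 → best response Q.
Column against (B, III): payoffs -8, -1 → best response Q.
Matrix against (A, P): payoffs 3, -8, 1 → best response I.
Matrix against (A, Q): payoffs -6, 9, 0 → best response II.
Matrix against (B, P): payoffs 9, -7, -4 → best response I.
Matrix against (B, Q): payoffs -5, 6, 1 → best response II.
Mutual best responses: (B, P, I).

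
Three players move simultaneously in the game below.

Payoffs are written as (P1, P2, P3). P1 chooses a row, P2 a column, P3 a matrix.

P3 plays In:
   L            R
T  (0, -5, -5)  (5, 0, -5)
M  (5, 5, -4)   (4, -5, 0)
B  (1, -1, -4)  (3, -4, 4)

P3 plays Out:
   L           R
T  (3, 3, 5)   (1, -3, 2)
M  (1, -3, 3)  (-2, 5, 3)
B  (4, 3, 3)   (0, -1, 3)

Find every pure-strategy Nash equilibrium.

Pure NE: (B, L, Out)

P1 against (L, In): payoffs 0, 5, 1 → best response M.
P1 against (L, Out): payoffs 3, 1, 4 → best response B.
P1 against (R, In): payoffs 5, 4, 3 → best response T.
P1 against (R, Out): payoffs 1, -2, 0 → best response T.
P2 against (T, In): payoffs -5, 0 → best response R.
P2 against (T, Out): payoffs 3, -3 → best response L.
P2 against (M, In): payoffs 5, -5 → best response L.
P2 against (M, Out): payoffs -3, 5 → best response R.
P2 against (B, In): payoffs -1, -4 → best response L.
P2 against (B, Out): payoffs 3, -1 → best response L.
P3 against (T, L): payoffs -5, 5 → best response Out.
P3 against (T, R): payoffs -5, 2 → best response Out.
P3 against (M, L): payoffs -4, 3 → best response Out.
P3 against (M, R): payoffs 0, 3 → best response Out.
P3 against (B, L): payoffs -4, 3 → best response Out.
P3 against (B, R): payoffs 4, 3 → best response In.
Mutual best responses: (B, L, Out).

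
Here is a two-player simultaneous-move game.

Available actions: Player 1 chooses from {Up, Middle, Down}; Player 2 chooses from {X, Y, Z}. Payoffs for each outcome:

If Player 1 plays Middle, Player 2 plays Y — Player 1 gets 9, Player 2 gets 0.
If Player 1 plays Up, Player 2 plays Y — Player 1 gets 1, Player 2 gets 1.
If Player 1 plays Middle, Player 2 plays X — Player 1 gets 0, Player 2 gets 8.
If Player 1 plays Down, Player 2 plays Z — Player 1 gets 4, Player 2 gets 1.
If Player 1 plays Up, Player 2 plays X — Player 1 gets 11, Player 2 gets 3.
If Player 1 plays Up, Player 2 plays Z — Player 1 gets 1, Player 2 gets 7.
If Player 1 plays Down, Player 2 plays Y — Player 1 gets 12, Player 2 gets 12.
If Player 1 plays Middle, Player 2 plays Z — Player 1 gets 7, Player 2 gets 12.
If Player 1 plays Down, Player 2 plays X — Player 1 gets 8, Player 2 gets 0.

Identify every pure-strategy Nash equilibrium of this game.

Pure-strategy Nash equilibria: (Middle, Z), (Down, Y)

Player 1 against X: payoffs 11, 0, 8 → best response Up.
Player 1 against Y: payoffs 1, 9, 12 → best response Down.
Player 1 against Z: payoffs 1, 7, 4 → best response Middle.
Player 2 against Up: payoffs 3, 1, 7 → best response Z.
Player 2 against Middle: payoffs 8, 0, 12 → best response Z.
Player 2 against Down: payoffs 0, 12, 1 → best response Y.
Mutual best responses: (Middle, Z); (Down, Y).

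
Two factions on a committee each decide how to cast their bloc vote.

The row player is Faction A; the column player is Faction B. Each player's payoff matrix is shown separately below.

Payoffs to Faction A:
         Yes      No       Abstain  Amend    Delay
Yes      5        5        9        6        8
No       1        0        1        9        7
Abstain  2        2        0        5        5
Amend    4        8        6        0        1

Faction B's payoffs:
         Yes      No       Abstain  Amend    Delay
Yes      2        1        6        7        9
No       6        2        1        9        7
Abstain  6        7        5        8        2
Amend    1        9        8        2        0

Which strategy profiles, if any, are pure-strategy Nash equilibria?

Faction A against Yes: payoffs 5, 1, 2, 4 → best response Yes.
Faction A against No: payoffs 5, 0, 2, 8 → best response Amend.
Faction A against Abstain: payoffs 9, 1, 0, 6 → best response Yes.
Faction A against Amend: payoffs 6, 9, 5, 0 → best response No.
Faction A against Delay: payoffs 8, 7, 5, 1 → best response Yes.
Faction B against Yes: payoffs 2, 1, 6, 7, 9 → best response Delay.
Faction B against No: payoffs 6, 2, 1, 9, 7 → best response Amend.
Faction B against Abstain: payoffs 6, 7, 5, 8, 2 → best response Amend.
Faction B against Amend: payoffs 1, 9, 8, 2, 0 → best response No.
Mutual best responses: (Yes, Delay); (No, Amend); (Amend, No).

Pure-strategy Nash equilibria: (Yes, Delay); (No, Amend); (Amend, No)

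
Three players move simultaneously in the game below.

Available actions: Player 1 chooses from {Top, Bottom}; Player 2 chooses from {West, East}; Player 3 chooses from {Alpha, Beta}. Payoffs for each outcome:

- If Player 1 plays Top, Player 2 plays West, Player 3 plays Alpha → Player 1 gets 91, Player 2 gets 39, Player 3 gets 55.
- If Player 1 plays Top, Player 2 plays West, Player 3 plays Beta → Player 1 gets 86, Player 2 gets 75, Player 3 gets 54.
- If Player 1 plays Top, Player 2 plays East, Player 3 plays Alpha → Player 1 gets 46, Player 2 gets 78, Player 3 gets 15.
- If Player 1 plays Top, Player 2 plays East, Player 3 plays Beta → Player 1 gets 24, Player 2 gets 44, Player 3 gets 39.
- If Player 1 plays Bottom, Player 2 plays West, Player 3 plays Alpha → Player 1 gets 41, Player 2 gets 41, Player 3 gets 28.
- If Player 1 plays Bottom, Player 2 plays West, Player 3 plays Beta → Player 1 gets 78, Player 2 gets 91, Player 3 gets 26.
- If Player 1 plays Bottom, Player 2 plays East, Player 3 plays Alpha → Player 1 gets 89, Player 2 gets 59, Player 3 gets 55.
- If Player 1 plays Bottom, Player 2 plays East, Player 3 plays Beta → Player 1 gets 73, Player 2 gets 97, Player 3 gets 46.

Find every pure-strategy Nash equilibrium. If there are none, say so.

The unique pure-strategy Nash equilibrium is (Bottom, East, Alpha).

(Top, West, Alpha): Player 2 can switch to East (39 → 78). Not NE.
(Top, West, Beta): Player 3 can switch to Alpha (54 → 55). Not NE.
(Top, East, Alpha): Player 1 can switch to Bottom (46 → 89). Not NE.
(Top, East, Beta): Player 1 can switch to Bottom (24 → 73). Not NE.
(Bottom, West, Alpha): Player 1 can switch to Top (41 → 91). Not NE.
(Bottom, West, Beta): Player 1 can switch to Top (78 → 86). Not NE.
(Bottom, East, Alpha): Player 1 gets 89, best alternative 46; Player 2 gets 59, best alternative 41; Player 3 gets 55, best alternative 46. No profitable deviation — NE.
(Bottom, East, Beta): Player 3 can switch to Alpha (46 → 55). Not NE.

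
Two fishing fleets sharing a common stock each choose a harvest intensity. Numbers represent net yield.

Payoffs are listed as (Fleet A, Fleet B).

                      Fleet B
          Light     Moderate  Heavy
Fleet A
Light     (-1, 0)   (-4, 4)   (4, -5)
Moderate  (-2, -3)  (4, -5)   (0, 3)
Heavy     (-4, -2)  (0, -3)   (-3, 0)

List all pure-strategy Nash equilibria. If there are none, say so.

Mark each player's best response to every combination of opponents' strategies; a profile where every player is best-responding is a pure Nash equilibrium.
Fleet A against Light: payoffs -1, -2, -4 → best response Light.
Fleet A against Moderate: payoffs -4, 4, 0 → best response Moderate.
Fleet A against Heavy: payoffs 4, 0, -3 → best response Light.
Fleet B against Light: payoffs 0, 4, -5 → best response Moderate.
Fleet B against Moderate: payoffs -3, -5, 3 → best response Heavy.
Fleet B against Heavy: payoffs -2, -3, 0 → best response Heavy.
No profile is a mutual best response for all players.

This game has no pure Nash equilibrium.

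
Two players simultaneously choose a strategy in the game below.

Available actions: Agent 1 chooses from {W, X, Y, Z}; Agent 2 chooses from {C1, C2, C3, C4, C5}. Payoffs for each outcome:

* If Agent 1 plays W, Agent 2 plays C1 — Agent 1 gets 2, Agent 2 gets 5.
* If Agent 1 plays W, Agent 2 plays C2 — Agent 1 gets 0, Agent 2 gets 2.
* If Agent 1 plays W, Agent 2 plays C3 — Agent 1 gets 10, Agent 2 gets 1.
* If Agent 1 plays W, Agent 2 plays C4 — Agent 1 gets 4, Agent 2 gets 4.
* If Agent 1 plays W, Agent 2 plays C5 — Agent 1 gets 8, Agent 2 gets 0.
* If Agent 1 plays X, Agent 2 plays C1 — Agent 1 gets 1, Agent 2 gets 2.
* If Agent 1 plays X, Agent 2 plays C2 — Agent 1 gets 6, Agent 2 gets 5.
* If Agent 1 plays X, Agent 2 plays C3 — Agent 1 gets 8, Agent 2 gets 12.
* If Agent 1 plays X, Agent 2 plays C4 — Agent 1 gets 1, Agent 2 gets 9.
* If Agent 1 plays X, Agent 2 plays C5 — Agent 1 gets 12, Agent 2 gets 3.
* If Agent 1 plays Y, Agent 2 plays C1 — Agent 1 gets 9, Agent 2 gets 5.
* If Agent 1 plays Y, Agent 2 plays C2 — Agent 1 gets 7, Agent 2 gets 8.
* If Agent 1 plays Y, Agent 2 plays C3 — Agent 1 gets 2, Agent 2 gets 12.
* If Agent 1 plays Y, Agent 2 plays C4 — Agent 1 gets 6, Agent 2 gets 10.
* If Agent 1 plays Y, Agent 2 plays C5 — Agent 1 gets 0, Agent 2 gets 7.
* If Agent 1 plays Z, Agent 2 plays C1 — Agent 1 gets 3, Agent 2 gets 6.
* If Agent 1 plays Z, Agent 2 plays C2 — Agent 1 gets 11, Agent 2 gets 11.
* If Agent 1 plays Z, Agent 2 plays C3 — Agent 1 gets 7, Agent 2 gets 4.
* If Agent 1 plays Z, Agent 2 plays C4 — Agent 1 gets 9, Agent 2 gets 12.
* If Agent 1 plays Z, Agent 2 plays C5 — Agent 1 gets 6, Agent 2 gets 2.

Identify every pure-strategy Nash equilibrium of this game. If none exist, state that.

(Z, C4)

Mark each player's best response to every combination of opponents' strategies; a profile where every player is best-responding is a pure Nash equilibrium.
Agent 1 against C1: payoffs 2, 1, 9, 3 → best response Y.
Agent 1 against C2: payoffs 0, 6, 7, 11 → best response Z.
Agent 1 against C3: payoffs 10, 8, 2, 7 → best response W.
Agent 1 against C4: payoffs 4, 1, 6, 9 → best response Z.
Agent 1 against C5: payoffs 8, 12, 0, 6 → best response X.
Agent 2 against W: payoffs 5, 2, 1, 4, 0 → best response C1.
Agent 2 against X: payoffs 2, 5, 12, 9, 3 → best response C3.
Agent 2 against Y: payoffs 5, 8, 12, 10, 7 → best response C3.
Agent 2 against Z: payoffs 6, 11, 4, 12, 2 → best response C4.
Mutual best responses: (Z, C4).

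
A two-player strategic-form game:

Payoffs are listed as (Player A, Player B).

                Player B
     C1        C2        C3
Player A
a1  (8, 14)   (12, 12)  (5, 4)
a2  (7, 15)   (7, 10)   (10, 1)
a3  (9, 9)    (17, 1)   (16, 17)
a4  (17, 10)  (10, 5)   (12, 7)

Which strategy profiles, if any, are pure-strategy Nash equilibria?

Pure-strategy Nash equilibria: (a3, C3); (a4, C1)

For each strategy profile, look for a profitable unilateral deviation.
(a1, C1): Player A can switch to a3 (8 → 9). Not NE.
(a1, C2): Player A can switch to a3 (12 → 17). Not NE.
(a1, C3): Player A can switch to a2 (5 → 10). Not NE.
(a2, C1): Player A can switch to a1 (7 → 8). Not NE.
(a2, C2): Player A can switch to a1 (7 → 12). Not NE.
(a2, C3): Player A can switch to a3 (10 → 16). Not NE.
(a3, C1): Player A can switch to a4 (9 → 17). Not NE.
(a3, C2): Player B can switch to C1 (1 → 9). Not NE.
(a3, C3): Player A gets 16, best alternative 12; Player B gets 17, best alternative 9. No profitable deviation — NE.
(a4, C1): Player A gets 17, best alternative 9; Player B gets 10, best alternative 7. No profitable deviation — NE.
(The remaining 2 profiles each have a profitable deviation by the same check.)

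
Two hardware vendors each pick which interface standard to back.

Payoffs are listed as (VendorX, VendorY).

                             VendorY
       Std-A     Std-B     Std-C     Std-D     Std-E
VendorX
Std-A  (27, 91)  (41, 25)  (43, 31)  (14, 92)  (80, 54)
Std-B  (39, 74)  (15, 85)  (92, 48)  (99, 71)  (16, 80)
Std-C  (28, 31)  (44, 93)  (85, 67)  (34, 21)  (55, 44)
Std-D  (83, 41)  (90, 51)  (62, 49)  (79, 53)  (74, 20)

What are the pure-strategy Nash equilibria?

This game has no pure Nash equilibrium.

Mark each player's best response to every combination of opponents' strategies; a profile where every player is best-responding is a pure Nash equilibrium.
VendorX against Std-A: payoffs 27, 39, 28, 83 → best response Std-D.
VendorX against Std-B: payoffs 41, 15, 44, 90 → best response Std-D.
VendorX against Std-C: payoffs 43, 92, 85, 62 → best response Std-B.
VendorX against Std-D: payoffs 14, 99, 34, 79 → best response Std-B.
VendorX against Std-E: payoffs 80, 16, 55, 74 → best response Std-A.
VendorY against Std-A: payoffs 91, 25, 31, 92, 54 → best response Std-D.
VendorY against Std-B: payoffs 74, 85, 48, 71, 80 → best response Std-B.
VendorY against Std-C: payoffs 31, 93, 67, 21, 44 → best response Std-B.
VendorY against Std-D: payoffs 41, 51, 49, 53, 20 → best response Std-D.
No profile is a mutual best response for all players.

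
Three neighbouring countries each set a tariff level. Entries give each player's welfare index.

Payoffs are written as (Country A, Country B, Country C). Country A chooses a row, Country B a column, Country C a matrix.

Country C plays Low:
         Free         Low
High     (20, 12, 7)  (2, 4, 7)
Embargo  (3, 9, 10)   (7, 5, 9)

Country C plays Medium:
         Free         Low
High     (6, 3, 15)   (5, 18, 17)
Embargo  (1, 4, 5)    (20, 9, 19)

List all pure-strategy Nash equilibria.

The unique pure-strategy Nash equilibrium is (Embargo, Low, Medium).

Country A against (Free, Low): payoffs 20, 3 → best response High.
Country A against (Free, Medium): payoffs 6, 1 → best response High.
Country A against (Low, Low): payoffs 2, 7 → best response Embargo.
Country A against (Low, Medium): payoffs 5, 20 → best response Embargo.
Country B against (High, Low): payoffs 12, 4 → best response Free.
Country B against (High, Medium): payoffs 3, 18 → best response Low.
Country B against (Embargo, Low): payoffs 9, 5 → best response Free.
Country B against (Embargo, Medium): payoffs 4, 9 → best response Low.
Country C against (High, Free): payoffs 7, 15 → best response Medium.
Country C against (High, Low): payoffs 7, 17 → best response Medium.
Country C against (Embargo, Free): payoffs 10, 5 → best response Low.
Country C against (Embargo, Low): payoffs 9, 19 → best response Medium.
Mutual best responses: (Embargo, Low, Medium).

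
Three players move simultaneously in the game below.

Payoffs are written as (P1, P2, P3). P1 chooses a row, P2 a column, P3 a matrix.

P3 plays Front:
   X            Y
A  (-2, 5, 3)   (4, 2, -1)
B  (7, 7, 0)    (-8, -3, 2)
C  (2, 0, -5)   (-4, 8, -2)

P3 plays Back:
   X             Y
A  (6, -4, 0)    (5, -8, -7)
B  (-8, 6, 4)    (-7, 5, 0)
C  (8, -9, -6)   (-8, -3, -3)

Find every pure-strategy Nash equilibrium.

This game has no pure Nash equilibrium.

(A, X, Front): P1 can switch to B (-2 → 7). Not NE.
(A, X, Back): P1 can switch to C (6 → 8). Not NE.
(A, Y, Front): P2 can switch to X (2 → 5). Not NE.
(A, Y, Back): P2 can switch to X (-8 → -4). Not NE.
(B, X, Front): P3 can switch to Back (0 → 4). Not NE.
(B, X, Back): P1 can switch to A (-8 → 6). Not NE.
(B, Y, Front): P1 can switch to A (-8 → 4). Not NE.
(B, Y, Back): P1 can switch to A (-7 → 5). Not NE.
(C, X, Front): P1 can switch to B (2 → 7). Not NE.
(C, X, Back): P2 can switch to Y (-9 → -3). Not NE.
(C, Y, Front): P1 can switch to A (-4 → 4). Not NE.
(C, Y, Back): P1 can switch to A (-8 → 5). Not NE.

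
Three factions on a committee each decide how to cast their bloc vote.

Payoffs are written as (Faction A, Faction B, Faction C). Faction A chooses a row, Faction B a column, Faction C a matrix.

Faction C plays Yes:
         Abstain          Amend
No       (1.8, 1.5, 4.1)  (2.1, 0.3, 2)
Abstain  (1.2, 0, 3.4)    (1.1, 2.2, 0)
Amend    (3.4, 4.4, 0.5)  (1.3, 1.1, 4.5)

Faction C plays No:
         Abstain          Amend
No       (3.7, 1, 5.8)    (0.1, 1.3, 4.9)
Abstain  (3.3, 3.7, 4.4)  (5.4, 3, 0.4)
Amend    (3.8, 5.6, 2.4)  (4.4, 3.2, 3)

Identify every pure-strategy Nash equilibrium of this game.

Faction A against (Abstain, Yes): payoffs 1.8, 1.2, 3.4 → best response Amend.
Faction A against (Abstain, No): payoffs 3.7, 3.3, 3.8 → best response Amend.
Faction A against (Amend, Yes): payoffs 2.1, 1.1, 1.3 → best response No.
Faction A against (Amend, No): payoffs 0.1, 5.4, 4.4 → best response Abstain.
Faction B against (No, Yes): payoffs 1.5, 0.3 → best response Abstain.
Faction B against (No, No): payoffs 1, 1.3 → best response Amend.
Faction B against (Abstain, Yes): payoffs 0, 2.2 → best response Amend.
Faction B against (Abstain, No): payoffs 3.7, 3 → best response Abstain.
Faction B against (Amend, Yes): payoffs 4.4, 1.1 → best response Abstain.
Faction B against (Amend, No): payoffs 5.6, 3.2 → best response Abstain.
Faction C against (No, Abstain): payoffs 4.1, 5.8 → best response No.
Faction C against (No, Amend): payoffs 2, 4.9 → best response No.
Faction C against (Abstain, Abstain): payoffs 3.4, 4.4 → best response No.
Faction C against (Abstain, Amend): payoffs 0, 0.4 → best response No.
Faction C against (Amend, Abstain): payoffs 0.5, 2.4 → best response No.
Faction C against (Amend, Amend): payoffs 4.5, 3 → best response Yes.
Mutual best responses: (Amend, Abstain, No).

Pure NE: (Amend, Abstain, No)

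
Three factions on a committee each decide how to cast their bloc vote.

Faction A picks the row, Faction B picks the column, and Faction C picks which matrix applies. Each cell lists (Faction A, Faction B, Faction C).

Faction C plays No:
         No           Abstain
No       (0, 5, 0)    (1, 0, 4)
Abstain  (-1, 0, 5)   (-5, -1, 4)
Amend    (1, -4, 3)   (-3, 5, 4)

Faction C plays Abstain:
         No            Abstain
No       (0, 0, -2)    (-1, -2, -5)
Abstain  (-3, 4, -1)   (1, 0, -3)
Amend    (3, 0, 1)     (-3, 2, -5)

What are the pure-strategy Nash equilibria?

This game has no pure Nash equilibrium.

Faction A against (No, No): payoffs 0, -1, 1 → best response Amend.
Faction A against (No, Abstain): payoffs 0, -3, 3 → best response Amend.
Faction A against (Abstain, No): payoffs 1, -5, -3 → best response No.
Faction A against (Abstain, Abstain): payoffs -1, 1, -3 → best response Abstain.
Faction B against (No, No): payoffs 5, 0 → best response No.
Faction B against (No, Abstain): payoffs 0, -2 → best response No.
Faction B against (Abstain, No): payoffs 0, -1 → best response No.
Faction B against (Abstain, Abstain): payoffs 4, 0 → best response No.
Faction B against (Amend, No): payoffs -4, 5 → best response Abstain.
Faction B against (Amend, Abstain): payoffs 0, 2 → best response Abstain.
Faction C against (No, No): payoffs 0, -2 → best response No.
Faction C against (No, Abstain): payoffs 4, -5 → best response No.
Faction C against (Abstain, No): payoffs 5, -1 → best response No.
Faction C against (Abstain, Abstain): payoffs 4, -3 → best response No.
Faction C against (Amend, No): payoffs 3, 1 → best response No.
Faction C against (Amend, Abstain): payoffs 4, -5 → best response No.
No profile is a mutual best response for all players.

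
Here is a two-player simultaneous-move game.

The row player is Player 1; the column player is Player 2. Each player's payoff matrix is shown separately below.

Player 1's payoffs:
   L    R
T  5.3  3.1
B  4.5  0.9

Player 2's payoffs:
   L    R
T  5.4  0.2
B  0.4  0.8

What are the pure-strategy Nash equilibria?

Player 1 against L: payoffs 5.3, 4.5 → best response T.
Player 1 against R: payoffs 3.1, 0.9 → best response T.
Player 2 against T: payoffs 5.4, 0.2 → best response L.
Player 2 against B: payoffs 0.4, 0.8 → best response R.
Mutual best responses: (T, L).

The unique pure-strategy Nash equilibrium is (T, L).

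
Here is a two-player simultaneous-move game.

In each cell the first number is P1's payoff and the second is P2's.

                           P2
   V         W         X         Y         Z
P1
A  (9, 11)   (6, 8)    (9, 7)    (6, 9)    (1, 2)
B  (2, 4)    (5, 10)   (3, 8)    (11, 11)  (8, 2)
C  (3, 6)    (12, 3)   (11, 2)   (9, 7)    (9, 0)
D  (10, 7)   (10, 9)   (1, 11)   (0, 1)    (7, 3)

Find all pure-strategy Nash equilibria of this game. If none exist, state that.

(A, V): P1 can switch to D (9 → 10). Not NE.
(A, W): P1 can switch to C (6 → 12). Not NE.
(A, X): P1 can switch to C (9 → 11). Not NE.
(A, Y): P1 can switch to B (6 → 11). Not NE.
(A, Z): P1 can switch to B (1 → 8). Not NE.
(B, V): P1 can switch to A (2 → 9). Not NE.
(B, W): P1 can switch to A (5 → 6). Not NE.
(B, X): P1 can switch to A (3 → 9). Not NE.
(B, Y): P1 gets 11, best alternative 9; P2 gets 11, best alternative 10. No profitable deviation — NE.
(B, Z): P1 can switch to C (8 → 9). Not NE.
(C, V): P1 can switch to A (3 → 9). Not NE.
(The remaining 9 profiles each have a profitable deviation by the same check.)

The unique pure-strategy Nash equilibrium is (B, Y).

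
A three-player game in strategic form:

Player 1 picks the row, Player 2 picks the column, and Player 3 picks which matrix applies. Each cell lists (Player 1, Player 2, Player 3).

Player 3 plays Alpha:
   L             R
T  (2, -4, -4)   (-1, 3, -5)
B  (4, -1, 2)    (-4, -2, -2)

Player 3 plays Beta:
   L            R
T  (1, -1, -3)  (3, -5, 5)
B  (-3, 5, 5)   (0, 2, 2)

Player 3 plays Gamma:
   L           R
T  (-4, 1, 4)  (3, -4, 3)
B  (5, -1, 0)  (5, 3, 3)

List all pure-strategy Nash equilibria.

(T, L, Alpha): Player 1 can switch to B (2 → 4). Not NE.
(T, L, Beta): Player 3 can switch to Gamma (-3 → 4). Not NE.
(T, L, Gamma): Player 1 can switch to B (-4 → 5). Not NE.
(T, R, Alpha): Player 3 can switch to Beta (-5 → 5). Not NE.
(T, R, Beta): Player 2 can switch to L (-5 → -1). Not NE.
(T, R, Gamma): Player 1 can switch to B (3 → 5). Not NE.
(B, L, Alpha): Player 3 can switch to Beta (2 → 5). Not NE.
(B, L, Beta): Player 1 can switch to T (-3 → 1). Not NE.
(B, L, Gamma): Player 2 can switch to R (-1 → 3). Not NE.
(B, R, Alpha): Player 1 can switch to T (-4 → -1). Not NE.
(B, R, Beta): Player 1 can switch to T (0 → 3). Not NE.
(B, R, Gamma): Player 1 gets 5, best alternative 3; Player 2 gets 3, best alternative -1; Player 3 gets 3, best alternative 2. No profitable deviation — NE.

The unique pure-strategy Nash equilibrium is (B, R, Gamma).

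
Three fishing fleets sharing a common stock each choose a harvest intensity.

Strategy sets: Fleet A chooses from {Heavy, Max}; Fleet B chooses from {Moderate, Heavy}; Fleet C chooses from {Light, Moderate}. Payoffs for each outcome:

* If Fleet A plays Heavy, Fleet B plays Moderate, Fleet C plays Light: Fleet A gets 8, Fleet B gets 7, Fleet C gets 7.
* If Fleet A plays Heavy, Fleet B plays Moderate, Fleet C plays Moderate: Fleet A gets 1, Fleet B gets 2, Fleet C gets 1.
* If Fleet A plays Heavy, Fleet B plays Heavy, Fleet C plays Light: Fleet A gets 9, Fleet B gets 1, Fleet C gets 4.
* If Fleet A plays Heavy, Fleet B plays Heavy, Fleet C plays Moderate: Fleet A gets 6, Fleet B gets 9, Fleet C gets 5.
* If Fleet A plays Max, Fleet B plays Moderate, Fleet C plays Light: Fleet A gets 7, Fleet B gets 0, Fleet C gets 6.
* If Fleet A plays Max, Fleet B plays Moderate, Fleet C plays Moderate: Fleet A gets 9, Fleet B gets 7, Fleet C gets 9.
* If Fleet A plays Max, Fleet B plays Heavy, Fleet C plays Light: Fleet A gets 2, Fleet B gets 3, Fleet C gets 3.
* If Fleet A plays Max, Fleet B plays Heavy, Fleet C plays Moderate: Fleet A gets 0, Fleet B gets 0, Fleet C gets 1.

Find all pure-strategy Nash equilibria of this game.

Fleet A against (Moderate, Light): payoffs 8, 7 → best response Heavy.
Fleet A against (Moderate, Moderate): payoffs 1, 9 → best response Max.
Fleet A against (Heavy, Light): payoffs 9, 2 → best response Heavy.
Fleet A against (Heavy, Moderate): payoffs 6, 0 → best response Heavy.
Fleet B against (Heavy, Light): payoffs 7, 1 → best response Moderate.
Fleet B against (Heavy, Moderate): payoffs 2, 9 → best response Heavy.
Fleet B against (Max, Light): payoffs 0, 3 → best response Heavy.
Fleet B against (Max, Moderate): payoffs 7, 0 → best response Moderate.
Fleet C against (Heavy, Moderate): payoffs 7, 1 → best response Light.
Fleet C against (Heavy, Heavy): payoffs 4, 5 → best response Moderate.
Fleet C against (Max, Moderate): payoffs 6, 9 → best response Moderate.
Fleet C against (Max, Heavy): payoffs 3, 1 → best response Light.
Mutual best responses: (Heavy, Moderate, Light); (Heavy, Heavy, Moderate); (Max, Moderate, Moderate).

Pure-strategy Nash equilibria: (Heavy, Moderate, Light) and (Heavy, Heavy, Moderate) and (Max, Moderate, Moderate)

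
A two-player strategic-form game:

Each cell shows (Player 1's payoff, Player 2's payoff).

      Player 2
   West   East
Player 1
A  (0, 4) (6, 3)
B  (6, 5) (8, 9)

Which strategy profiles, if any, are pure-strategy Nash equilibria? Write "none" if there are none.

Pure NE: (B, East)

Check each profile: it is a Nash equilibrium iff no player can strictly gain by switching unilaterally.
(A, West): Player 1 can switch to B (0 → 6). Not NE.
(A, East): Player 1 can switch to B (6 → 8). Not NE.
(B, West): Player 2 can switch to East (5 → 9). Not NE.
(B, East): Player 1 gets 8, best alternative 6; Player 2 gets 9, best alternative 5. No profitable deviation — NE.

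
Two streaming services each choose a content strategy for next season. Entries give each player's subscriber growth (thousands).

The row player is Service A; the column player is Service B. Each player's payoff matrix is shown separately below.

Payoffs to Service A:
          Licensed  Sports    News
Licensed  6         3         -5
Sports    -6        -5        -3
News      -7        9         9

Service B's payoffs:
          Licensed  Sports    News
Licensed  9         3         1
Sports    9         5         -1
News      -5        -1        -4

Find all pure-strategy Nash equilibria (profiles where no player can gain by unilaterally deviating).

For each player, find the best response to each opponent profile; mutual best responses are the pure NE.
Service A against Licensed: payoffs 6, -6, -7 → best response Licensed.
Service A against Sports: payoffs 3, -5, 9 → best response News.
Service A against News: payoffs -5, -3, 9 → best response News.
Service B against Licensed: payoffs 9, 3, 1 → best response Licensed.
Service B against Sports: payoffs 9, 5, -1 → best response Licensed.
Service B against News: payoffs -5, -1, -4 → best response Sports.
Mutual best responses: (Licensed, Licensed); (News, Sports).

The pure Nash equilibria are (Licensed, Licensed); (News, Sports).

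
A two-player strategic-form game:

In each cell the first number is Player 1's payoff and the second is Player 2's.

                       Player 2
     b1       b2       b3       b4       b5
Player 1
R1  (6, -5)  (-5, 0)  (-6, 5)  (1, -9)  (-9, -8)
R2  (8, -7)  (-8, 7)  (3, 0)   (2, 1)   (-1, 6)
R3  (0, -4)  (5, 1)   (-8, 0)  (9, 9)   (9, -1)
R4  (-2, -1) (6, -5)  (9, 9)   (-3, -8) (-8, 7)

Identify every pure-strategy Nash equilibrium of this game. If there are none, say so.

(R3, b4), (R4, b3)

(R1, b1): Player 1 can switch to R2 (6 → 8). Not NE.
(R1, b2): Player 1 can switch to R3 (-5 → 5). Not NE.
(R1, b3): Player 1 can switch to R2 (-6 → 3). Not NE.
(R1, b4): Player 1 can switch to R2 (1 → 2). Not NE.
(R1, b5): Player 1 can switch to R2 (-9 → -1). Not NE.
(R2, b1): Player 2 can switch to b2 (-7 → 7). Not NE.
(R2, b2): Player 1 can switch to R1 (-8 → -5). Not NE.
(R2, b3): Player 1 can switch to R4 (3 → 9). Not NE.
(R2, b4): Player 1 can switch to R3 (2 → 9). Not NE.
(R2, b5): Player 1 can switch to R3 (-1 → 9). Not NE.
(R3, b4): Player 1 gets 9, best alternative 2; Player 2 gets 9, best alternative 1. No profitable deviation — NE.
(R4, b3): Player 1 gets 9, best alternative 3; Player 2 gets 9, best alternative 7. No profitable deviation — NE.
(The remaining 8 profiles each have a profitable deviation by the same check.)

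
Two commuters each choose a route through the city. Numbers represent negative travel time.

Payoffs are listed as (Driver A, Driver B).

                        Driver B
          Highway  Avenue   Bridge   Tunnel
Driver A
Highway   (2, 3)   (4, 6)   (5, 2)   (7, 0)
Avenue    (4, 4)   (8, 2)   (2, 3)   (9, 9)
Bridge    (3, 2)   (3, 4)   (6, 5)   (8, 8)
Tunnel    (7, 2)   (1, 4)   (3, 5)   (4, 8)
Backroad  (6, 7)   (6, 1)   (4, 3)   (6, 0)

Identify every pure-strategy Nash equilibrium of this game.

Pure NE: (Avenue, Tunnel)

For each strategy profile, look for a profitable unilateral deviation.
(Highway, Highway): Driver A can switch to Avenue (2 → 4). Not NE.
(Highway, Avenue): Driver A can switch to Avenue (4 → 8). Not NE.
(Highway, Bridge): Driver A can switch to Bridge (5 → 6). Not NE.
(Highway, Tunnel): Driver A can switch to Avenue (7 → 9). Not NE.
(Avenue, Highway): Driver A can switch to Tunnel (4 → 7). Not NE.
(Avenue, Avenue): Driver B can switch to Highway (2 → 4). Not NE.
(Avenue, Bridge): Driver A can switch to Highway (2 → 5). Not NE.
(Avenue, Tunnel): Driver A gets 9, best alternative 8; Driver B gets 9, best alternative 4. No profitable deviation — NE.
(Bridge, Highway): Driver A can switch to Avenue (3 → 4). Not NE.
(Bridge, Avenue): Driver A can switch to Highway (3 → 4). Not NE.
(Bridge, Bridge): Driver B can switch to Tunnel (5 → 8). Not NE.
(Bridge, Tunnel): Driver A can switch to Avenue (8 → 9). Not NE.
(Tunnel, Highway): Driver B can switch to Avenue (2 → 4). Not NE.
(The remaining 7 profiles each have a profitable deviation by the same check.)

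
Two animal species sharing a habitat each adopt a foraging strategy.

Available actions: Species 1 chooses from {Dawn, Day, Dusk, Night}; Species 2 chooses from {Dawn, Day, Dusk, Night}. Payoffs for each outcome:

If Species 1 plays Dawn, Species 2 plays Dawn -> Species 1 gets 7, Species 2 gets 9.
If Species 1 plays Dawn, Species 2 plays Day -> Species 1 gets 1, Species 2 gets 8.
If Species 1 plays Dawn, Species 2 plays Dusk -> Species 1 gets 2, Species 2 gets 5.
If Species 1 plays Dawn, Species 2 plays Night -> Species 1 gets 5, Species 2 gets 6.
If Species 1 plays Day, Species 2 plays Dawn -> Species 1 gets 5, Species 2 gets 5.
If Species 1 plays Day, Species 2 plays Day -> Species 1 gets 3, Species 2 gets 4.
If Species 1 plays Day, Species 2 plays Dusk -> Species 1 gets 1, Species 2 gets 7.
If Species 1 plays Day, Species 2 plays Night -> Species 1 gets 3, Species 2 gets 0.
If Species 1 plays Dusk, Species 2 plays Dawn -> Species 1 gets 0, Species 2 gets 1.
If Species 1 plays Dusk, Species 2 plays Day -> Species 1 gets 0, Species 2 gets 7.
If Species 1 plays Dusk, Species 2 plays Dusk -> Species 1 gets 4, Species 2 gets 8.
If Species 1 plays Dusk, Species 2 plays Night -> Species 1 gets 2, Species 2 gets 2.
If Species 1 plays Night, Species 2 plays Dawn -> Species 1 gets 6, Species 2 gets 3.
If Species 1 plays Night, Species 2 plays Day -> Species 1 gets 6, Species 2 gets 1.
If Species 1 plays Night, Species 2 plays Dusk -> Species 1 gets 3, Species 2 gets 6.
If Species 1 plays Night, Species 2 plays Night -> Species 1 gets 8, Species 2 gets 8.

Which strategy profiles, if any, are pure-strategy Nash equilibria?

The pure Nash equilibria are (Dawn, Dawn) and (Dusk, Dusk) and (Night, Night).

Species 1 against Dawn: payoffs 7, 5, 0, 6 → best response Dawn.
Species 1 against Day: payoffs 1, 3, 0, 6 → best response Night.
Species 1 against Dusk: payoffs 2, 1, 4, 3 → best response Dusk.
Species 1 against Night: payoffs 5, 3, 2, 8 → best response Night.
Species 2 against Dawn: payoffs 9, 8, 5, 6 → best response Dawn.
Species 2 against Day: payoffs 5, 4, 7, 0 → best response Dusk.
Species 2 against Dusk: payoffs 1, 7, 8, 2 → best response Dusk.
Species 2 against Night: payoffs 3, 1, 6, 8 → best response Night.
Mutual best responses: (Dawn, Dawn); (Dusk, Dusk); (Night, Night).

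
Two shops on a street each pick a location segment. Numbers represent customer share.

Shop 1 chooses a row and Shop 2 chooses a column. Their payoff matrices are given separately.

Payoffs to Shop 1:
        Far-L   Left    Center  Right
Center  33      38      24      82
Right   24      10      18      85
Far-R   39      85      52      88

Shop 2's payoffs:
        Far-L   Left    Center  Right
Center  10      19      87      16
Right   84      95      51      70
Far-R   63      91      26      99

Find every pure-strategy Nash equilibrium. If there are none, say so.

The unique pure-strategy Nash equilibrium is (Far-R, Right).

(Center, Far-L): Shop 1 can switch to Far-R (33 → 39). Not NE.
(Center, Left): Shop 1 can switch to Far-R (38 → 85). Not NE.
(Center, Center): Shop 1 can switch to Far-R (24 → 52). Not NE.
(Center, Right): Shop 1 can switch to Right (82 → 85). Not NE.
(Right, Far-L): Shop 1 can switch to Center (24 → 33). Not NE.
(Right, Left): Shop 1 can switch to Center (10 → 38). Not NE.
(Far-R, Right): Shop 1 gets 88, best alternative 85; Shop 2 gets 99, best alternative 91. No profitable deviation — NE.
(The remaining 5 profiles each have a profitable deviation by the same check.)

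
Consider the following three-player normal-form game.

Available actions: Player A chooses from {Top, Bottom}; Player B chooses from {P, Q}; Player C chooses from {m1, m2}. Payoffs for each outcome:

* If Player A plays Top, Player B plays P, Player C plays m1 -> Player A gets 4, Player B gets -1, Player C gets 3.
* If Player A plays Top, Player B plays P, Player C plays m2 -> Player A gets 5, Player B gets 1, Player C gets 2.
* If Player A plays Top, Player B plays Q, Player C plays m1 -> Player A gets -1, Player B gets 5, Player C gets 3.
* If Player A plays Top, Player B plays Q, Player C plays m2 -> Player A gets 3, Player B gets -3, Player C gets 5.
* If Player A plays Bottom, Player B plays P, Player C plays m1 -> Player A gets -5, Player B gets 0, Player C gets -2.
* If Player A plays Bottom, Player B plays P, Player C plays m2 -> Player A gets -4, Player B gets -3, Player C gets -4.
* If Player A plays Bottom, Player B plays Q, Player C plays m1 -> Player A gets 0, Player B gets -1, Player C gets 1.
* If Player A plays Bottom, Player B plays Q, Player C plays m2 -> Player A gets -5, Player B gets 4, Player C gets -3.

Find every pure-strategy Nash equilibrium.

There is no pure-strategy Nash equilibrium.

(Top, P, m1): Player B can switch to Q (-1 → 5). Not NE.
(Top, P, m2): Player C can switch to m1 (2 → 3). Not NE.
(Top, Q, m1): Player A can switch to Bottom (-1 → 0). Not NE.
(Top, Q, m2): Player B can switch to P (-3 → 1). Not NE.
(Bottom, P, m1): Player A can switch to Top (-5 → 4). Not NE.
(Bottom, P, m2): Player A can switch to Top (-4 → 5). Not NE.
(Bottom, Q, m1): Player B can switch to P (-1 → 0). Not NE.
(Bottom, Q, m2): Player A can switch to Top (-5 → 3). Not NE.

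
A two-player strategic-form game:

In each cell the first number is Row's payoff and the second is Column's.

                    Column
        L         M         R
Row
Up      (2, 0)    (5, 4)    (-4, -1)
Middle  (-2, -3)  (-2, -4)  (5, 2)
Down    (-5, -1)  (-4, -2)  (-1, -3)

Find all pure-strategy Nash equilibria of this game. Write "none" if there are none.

(Up, L): Column can switch to M (0 → 4). Not NE.
(Up, M): Row gets 5, best alternative -2; Column gets 4, best alternative 0. No profitable deviation — NE.
(Up, R): Row can switch to Middle (-4 → 5). Not NE.
(Middle, L): Row can switch to Up (-2 → 2). Not NE.
(Middle, M): Row can switch to Up (-2 → 5). Not NE.
(Middle, R): Row gets 5, best alternative -1; Column gets 2, best alternative -3. No profitable deviation — NE.
(Down, L): Row can switch to Up (-5 → 2). Not NE.
(Down, M): Row can switch to Up (-4 → 5). Not NE.
(The remaining 1 profile has a profitable deviation by the same check.)

The pure Nash equilibria are (Up, M), (Middle, R).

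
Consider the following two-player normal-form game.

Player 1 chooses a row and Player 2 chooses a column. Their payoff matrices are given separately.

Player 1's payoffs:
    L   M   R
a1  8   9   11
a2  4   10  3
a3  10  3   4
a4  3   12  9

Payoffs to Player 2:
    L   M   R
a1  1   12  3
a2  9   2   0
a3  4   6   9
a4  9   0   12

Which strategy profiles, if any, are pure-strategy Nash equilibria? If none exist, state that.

Player 1 against L: payoffs 8, 4, 10, 3 → best response a3.
Player 1 against M: payoffs 9, 10, 3, 12 → best response a4.
Player 1 against R: payoffs 11, 3, 4, 9 → best response a1.
Player 2 against a1: payoffs 1, 12, 3 → best response M.
Player 2 against a2: payoffs 9, 2, 0 → best response L.
Player 2 against a3: payoffs 4, 6, 9 → best response R.
Player 2 against a4: payoffs 9, 0, 12 → best response R.
No profile is a mutual best response for all players.

There is no pure-strategy Nash equilibrium.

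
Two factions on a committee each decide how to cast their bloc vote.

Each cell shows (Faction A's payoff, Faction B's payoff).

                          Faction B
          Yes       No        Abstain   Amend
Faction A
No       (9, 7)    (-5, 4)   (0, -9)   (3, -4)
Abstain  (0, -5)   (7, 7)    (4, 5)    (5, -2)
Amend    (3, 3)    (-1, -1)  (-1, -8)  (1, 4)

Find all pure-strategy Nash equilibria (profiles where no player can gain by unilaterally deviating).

Pure-strategy Nash equilibria: (No, Yes); (Abstain, No)

For each player, find the best response to each opponent profile; mutual best responses are the pure NE.
Faction A against Yes: payoffs 9, 0, 3 → best response No.
Faction A against No: payoffs -5, 7, -1 → best response Abstain.
Faction A against Abstain: payoffs 0, 4, -1 → best response Abstain.
Faction A against Amend: payoffs 3, 5, 1 → best response Abstain.
Faction B against No: payoffs 7, 4, -9, -4 → best response Yes.
Faction B against Abstain: payoffs -5, 7, 5, -2 → best response No.
Faction B against Amend: payoffs 3, -1, -8, 4 → best response Amend.
Mutual best responses: (No, Yes); (Abstain, No).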